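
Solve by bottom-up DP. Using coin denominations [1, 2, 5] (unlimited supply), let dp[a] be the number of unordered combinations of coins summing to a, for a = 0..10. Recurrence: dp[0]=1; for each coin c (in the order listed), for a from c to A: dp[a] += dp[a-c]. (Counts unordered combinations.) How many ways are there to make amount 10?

after  coin     0     1     2     3     4     5     6     7     8     9    10
          1     1     1     1     1     1     1     1     1     1     1     1
          2     1     1     2     2     3     3     4     4     5     5     6
          5     1     1     2     2     3     4     5     6     7     8    10

10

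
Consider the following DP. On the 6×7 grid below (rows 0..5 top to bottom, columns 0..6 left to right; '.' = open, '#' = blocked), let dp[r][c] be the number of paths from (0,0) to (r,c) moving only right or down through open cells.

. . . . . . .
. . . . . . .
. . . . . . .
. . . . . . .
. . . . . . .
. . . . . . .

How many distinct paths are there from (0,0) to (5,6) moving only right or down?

462

r\c   0   1   2   3   4   5   6
  0   1   1   1   1   1   1   1
  1   1   2   3   4   5   6   7
  2   1   3   6  10  15  21  28
  3   1   4  10  20  35  56  84
  4   1   5  15  35  70 126 210
  5   1   6  21  56 126 252 462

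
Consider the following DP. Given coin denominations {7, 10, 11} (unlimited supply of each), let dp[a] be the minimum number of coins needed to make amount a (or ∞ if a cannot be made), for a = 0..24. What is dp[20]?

2

 a  0  1  2  3  4  5  6  7  8  9 10 11 12 13 14 15 16 17 18 19 20 21 22 23 24
dp  0  -  -  -  -  -  -  1  -  -  1  1  -  -  2  -  -  2  2  -  2  2  2  -  3
(- denotes ∞ / unreachable)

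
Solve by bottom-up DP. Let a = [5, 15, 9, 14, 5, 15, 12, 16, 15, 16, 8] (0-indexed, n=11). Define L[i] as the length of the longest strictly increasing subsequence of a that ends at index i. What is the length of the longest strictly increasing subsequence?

   i    0    1    2    3    4    5    6    7    8    9   10
a[i]    5   15    9   14    5   15   12   16   15   16    8
L[i]    1    2    2    3    1    4    3    5    4    5    2

5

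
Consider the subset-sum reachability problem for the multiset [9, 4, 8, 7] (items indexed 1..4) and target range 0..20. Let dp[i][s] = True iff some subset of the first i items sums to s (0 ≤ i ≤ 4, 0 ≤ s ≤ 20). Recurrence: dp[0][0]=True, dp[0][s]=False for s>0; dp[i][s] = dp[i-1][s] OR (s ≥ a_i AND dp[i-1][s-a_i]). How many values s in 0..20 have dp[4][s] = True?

13

i\s   0   1   2   3   4   5   6   7   8   9  10  11  12  13  14  15  16  17  18  19  20
  0   T   F   F   F   F   F   F   F   F   F   F   F   F   F   F   F   F   F   F   F   F
  1   T   F   F   F   F   F   F   F   F   T   F   F   F   F   F   F   F   F   F   F   F
  2   T   F   F   F   T   F   F   F   F   T   F   F   F   T   F   F   F   F   F   F   F
  3   T   F   F   F   T   F   F   F   T   T   F   F   T   T   F   F   F   T   F   F   F
  4   T   F   F   F   T   F   F   T   T   T   F   T   T   T   F   T   T   T   F   T   T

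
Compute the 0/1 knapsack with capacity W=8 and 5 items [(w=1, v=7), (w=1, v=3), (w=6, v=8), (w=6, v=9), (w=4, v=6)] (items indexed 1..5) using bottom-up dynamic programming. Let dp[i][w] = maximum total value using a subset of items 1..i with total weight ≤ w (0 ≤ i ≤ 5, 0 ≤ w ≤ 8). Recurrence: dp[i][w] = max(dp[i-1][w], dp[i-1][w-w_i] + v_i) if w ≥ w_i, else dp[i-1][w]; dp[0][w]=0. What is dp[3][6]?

i\w   0   1   2   3   4   5   6   7   8
  0   0   0   0   0   0   0   0   0   0
  1   0   7   7   7   7   7   7   7   7
  2   0   7  10  10  10  10  10  10  10
  3   0   7  10  10  10  10  10  15  18
  4   0   7  10  10  10  10  10  16  19
  5   0   7  10  10  10  13  16  16  19

10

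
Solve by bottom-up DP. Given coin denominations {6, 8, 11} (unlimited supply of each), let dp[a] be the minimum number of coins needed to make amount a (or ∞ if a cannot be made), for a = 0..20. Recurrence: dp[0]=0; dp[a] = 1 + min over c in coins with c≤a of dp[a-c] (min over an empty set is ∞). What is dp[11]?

1

 a  0  1  2  3  4  5  6  7  8  9 10 11 12 13 14 15 16 17 18 19 20
dp  0  -  -  -  -  -  1  -  1  -  -  1  2  -  2  -  2  2  3  2  3
(- denotes ∞ / unreachable)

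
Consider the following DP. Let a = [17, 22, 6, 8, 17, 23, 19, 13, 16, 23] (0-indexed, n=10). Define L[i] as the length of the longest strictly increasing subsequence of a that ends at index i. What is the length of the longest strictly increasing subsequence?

   i    0    1    2    3    4    5    6    7    8    9
a[i]   17   22    6    8   17   23   19   13   16   23
L[i]    1    2    1    2    3    4    4    3    4    5

5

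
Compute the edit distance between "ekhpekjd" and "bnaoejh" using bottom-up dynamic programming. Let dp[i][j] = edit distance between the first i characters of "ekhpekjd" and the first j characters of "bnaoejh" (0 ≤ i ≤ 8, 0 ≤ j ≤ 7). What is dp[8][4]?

   ''  b  n  a  o  e  j  h
''  0  1  2  3  4  5  6  7
 e  1  1  2  3  4  4  5  6
 k  2  2  2  3  4  5  5  6
 h  3  3  3  3  4  5  6  5
 p  4  4  4  4  4  5  6  6
 e  5  5  5  5  5  4  5  6
 k  6  6  6  6  6  5  5  6
 j  7  7  7  7  7  6  5  6
 d  8  8  8  8  8  7  6  6

8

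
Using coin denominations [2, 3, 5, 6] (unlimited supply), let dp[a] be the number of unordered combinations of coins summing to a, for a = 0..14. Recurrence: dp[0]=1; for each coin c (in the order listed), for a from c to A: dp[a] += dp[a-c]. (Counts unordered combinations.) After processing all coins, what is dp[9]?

after  coin     0     1     2     3     4     5     6     7     8     9    10    11    12    13    14
          2     1     0     1     0     1     0     1     0     1     0     1     0     1     0     1
          3     1     0     1     1     1     1     2     1     2     2     2     2     3     2     3
          5     1     0     1     1     1     2     2     2     3     3     4     4     5     5     6
          6     1     0     1     1     1     2     3     2     4     4     5     6     8     7    10

4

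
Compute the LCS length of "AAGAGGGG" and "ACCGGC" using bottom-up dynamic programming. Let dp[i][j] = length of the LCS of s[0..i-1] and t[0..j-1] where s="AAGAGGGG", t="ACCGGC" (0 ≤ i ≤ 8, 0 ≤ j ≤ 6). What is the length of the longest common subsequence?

3

   ''  A  C  C  G  G  C
''  0  0  0  0  0  0  0
 A  0  1  1  1  1  1  1
 A  0  1  1  1  1  1  1
 G  0  1  1  1  2  2  2
 A  0  1  1  1  2  2  2
 G  0  1  1  1  2  3  3
 G  0  1  1  1  2  3  3
 G  0  1  1  1  2  3  3
 G  0  1  1  1  2  3  3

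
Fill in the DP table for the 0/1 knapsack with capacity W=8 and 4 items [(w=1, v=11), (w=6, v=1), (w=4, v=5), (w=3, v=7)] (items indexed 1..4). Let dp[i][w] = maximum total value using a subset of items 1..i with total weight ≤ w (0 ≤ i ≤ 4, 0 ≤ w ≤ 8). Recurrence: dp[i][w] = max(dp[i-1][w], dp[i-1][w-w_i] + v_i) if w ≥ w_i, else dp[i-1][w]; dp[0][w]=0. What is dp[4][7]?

18

i\w   0   1   2   3   4   5   6   7   8
  0   0   0   0   0   0   0   0   0   0
  1   0  11  11  11  11  11  11  11  11
  2   0  11  11  11  11  11  11  12  12
  3   0  11  11  11  11  16  16  16  16
  4   0  11  11  11  18  18  18  18  23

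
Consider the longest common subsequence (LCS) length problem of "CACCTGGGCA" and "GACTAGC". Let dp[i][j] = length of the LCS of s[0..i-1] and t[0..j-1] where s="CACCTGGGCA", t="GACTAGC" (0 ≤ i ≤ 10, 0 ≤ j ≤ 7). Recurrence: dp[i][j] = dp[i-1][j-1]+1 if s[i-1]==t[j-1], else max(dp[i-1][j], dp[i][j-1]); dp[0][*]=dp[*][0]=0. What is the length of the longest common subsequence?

   ''  G  A  C  T  A  G  C
''  0  0  0  0  0  0  0  0
 C  0  0  0  1  1  1  1  1
 A  0  0  1  1  1  2  2  2
 C  0  0  1  2  2  2  2  3
 C  0  0  1  2  2  2  2  3
 T  0  0  1  2  3  3  3  3
 G  0  1  1  2  3  3  4  4
 G  0  1  1  2  3  3  4  4
 G  0  1  1  2  3  3  4  4
 C  0  1  1  2  3  3  4  5
 A  0  1  2  2  3  4  4  5

5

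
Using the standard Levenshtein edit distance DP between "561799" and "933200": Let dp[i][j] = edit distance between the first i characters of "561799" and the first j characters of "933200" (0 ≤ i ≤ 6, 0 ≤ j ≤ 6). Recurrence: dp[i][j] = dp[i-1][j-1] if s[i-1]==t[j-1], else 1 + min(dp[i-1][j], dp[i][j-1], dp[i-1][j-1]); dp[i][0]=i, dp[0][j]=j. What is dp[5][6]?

6

   ''  9  3  3  2  0  0
''  0  1  2  3  4  5  6
 5  1  1  2  3  4  5  6
 6  2  2  2  3  4  5  6
 1  3  3  3  3  4  5  6
 7  4  4  4  4  4  5  6
 9  5  4  5  5  5  5  6
 9  6  5  5  6  6  6  6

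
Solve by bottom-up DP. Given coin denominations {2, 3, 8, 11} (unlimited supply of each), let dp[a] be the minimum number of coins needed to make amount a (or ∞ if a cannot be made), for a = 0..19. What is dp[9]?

3

 a  0  1  2  3  4  5  6  7  8  9 10 11 12 13 14 15 16 17 18 19
dp  0  -  1  1  2  2  2  3  1  3  2  1  3  2  2  3  2  3  3  2
(- denotes ∞ / unreachable)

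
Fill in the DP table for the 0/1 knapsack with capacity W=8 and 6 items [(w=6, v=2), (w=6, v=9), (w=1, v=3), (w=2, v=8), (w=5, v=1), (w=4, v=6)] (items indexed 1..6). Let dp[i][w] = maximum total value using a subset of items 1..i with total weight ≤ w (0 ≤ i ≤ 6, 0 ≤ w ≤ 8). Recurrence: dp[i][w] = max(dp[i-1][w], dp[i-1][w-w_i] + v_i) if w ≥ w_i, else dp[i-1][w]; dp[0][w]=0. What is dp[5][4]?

i\w   0   1   2   3   4   5   6   7   8
  0   0   0   0   0   0   0   0   0   0
  1   0   0   0   0   0   0   2   2   2
  2   0   0   0   0   0   0   9   9   9
  3   0   3   3   3   3   3   9  12  12
  4   0   3   8  11  11  11  11  12  17
  5   0   3   8  11  11  11  11  12  17
  6   0   3   8  11  11  11  14  17  17

11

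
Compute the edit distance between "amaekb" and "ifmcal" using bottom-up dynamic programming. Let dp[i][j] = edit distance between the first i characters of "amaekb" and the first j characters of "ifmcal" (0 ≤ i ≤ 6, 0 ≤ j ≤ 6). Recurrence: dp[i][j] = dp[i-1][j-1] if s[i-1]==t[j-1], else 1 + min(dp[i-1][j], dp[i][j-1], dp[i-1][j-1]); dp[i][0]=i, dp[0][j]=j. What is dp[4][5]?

4

   ''  i  f  m  c  a  l
''  0  1  2  3  4  5  6
 a  1  1  2  3  4  4  5
 m  2  2  2  2  3  4  5
 a  3  3  3  3  3  3  4
 e  4  4  4  4  4  4  4
 k  5  5  5  5  5  5  5
 b  6  6  6  6  6  6  6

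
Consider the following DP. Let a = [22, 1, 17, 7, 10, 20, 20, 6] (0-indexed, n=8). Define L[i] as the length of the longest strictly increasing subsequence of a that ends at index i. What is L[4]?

3

   i    0    1    2    3    4    5    6    7
a[i]   22    1   17    7   10   20   20    6
L[i]    1    1    2    2    3    4    4    2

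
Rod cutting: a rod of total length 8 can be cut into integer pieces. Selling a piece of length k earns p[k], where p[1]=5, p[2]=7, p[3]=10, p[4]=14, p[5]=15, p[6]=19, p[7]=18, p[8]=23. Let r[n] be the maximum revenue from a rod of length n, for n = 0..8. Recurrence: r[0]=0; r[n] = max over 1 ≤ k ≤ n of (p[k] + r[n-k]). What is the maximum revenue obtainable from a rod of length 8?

40

   n    0    1    2    3    4    5    6    7    8
r[n]    0    5   10   15   20   25   30   35   40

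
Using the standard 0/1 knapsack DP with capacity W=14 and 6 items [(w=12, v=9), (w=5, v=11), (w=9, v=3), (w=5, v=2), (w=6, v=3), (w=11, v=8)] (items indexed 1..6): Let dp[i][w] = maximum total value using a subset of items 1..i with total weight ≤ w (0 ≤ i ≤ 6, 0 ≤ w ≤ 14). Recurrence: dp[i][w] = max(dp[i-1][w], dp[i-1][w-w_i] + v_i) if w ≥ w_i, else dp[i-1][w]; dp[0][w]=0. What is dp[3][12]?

11

i\w   0   1   2   3   4   5   6   7   8   9  10  11  12  13  14
  0   0   0   0   0   0   0   0   0   0   0   0   0   0   0   0
  1   0   0   0   0   0   0   0   0   0   0   0   0   9   9   9
  2   0   0   0   0   0  11  11  11  11  11  11  11  11  11  11
  3   0   0   0   0   0  11  11  11  11  11  11  11  11  11  14
  4   0   0   0   0   0  11  11  11  11  11  13  13  13  13  14
  5   0   0   0   0   0  11  11  11  11  11  13  14  14  14  14
  6   0   0   0   0   0  11  11  11  11  11  13  14  14  14  14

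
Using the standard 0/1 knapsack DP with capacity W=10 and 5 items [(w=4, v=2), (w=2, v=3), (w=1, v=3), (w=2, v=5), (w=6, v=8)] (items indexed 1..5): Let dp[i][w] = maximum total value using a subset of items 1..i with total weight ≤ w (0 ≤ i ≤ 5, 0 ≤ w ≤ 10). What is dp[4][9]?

13

i\w   0   1   2   3   4   5   6   7   8   9  10
  0   0   0   0   0   0   0   0   0   0   0   0
  1   0   0   0   0   2   2   2   2   2   2   2
  2   0   0   3   3   3   3   5   5   5   5   5
  3   0   3   3   6   6   6   6   8   8   8   8
  4   0   3   5   8   8  11  11  11  11  13  13
  5   0   3   5   8   8  11  11  11  13  16  16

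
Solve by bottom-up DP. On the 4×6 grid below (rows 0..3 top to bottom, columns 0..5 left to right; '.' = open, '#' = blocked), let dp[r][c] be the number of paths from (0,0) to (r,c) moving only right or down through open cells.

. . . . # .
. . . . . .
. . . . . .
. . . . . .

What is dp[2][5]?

18

r\c   0   1   2   3   4   5
  0   1   1   1   1   0   0
  1   1   2   3   4   4   4
  2   1   3   6  10  14  18
  3   1   4  10  20  34  52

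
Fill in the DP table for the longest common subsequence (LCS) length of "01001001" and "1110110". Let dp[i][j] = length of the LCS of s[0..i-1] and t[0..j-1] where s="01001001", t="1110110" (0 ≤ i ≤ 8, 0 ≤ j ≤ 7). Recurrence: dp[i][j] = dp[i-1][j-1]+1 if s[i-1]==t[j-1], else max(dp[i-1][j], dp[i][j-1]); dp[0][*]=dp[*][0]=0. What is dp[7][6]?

3

   ''  1  1  1  0  1  1  0
''  0  0  0  0  0  0  0  0
 0  0  0  0  0  1  1  1  1
 1  0  1  1  1  1  2  2  2
 0  0  1  1  1  2  2  2  3
 0  0  1  1  1  2  2  2  3
 1  0  1  2  2  2  3  3  3
 0  0  1  2  2  3  3  3  4
 0  0  1  2  2  3  3  3  4
 1  0  1  2  3  3  4  4  4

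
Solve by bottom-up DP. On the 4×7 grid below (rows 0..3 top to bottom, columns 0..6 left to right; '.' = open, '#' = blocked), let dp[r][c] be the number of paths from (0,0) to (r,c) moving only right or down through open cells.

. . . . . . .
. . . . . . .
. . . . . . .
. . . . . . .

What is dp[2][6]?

28

r\c   0   1   2   3   4   5   6
  0   1   1   1   1   1   1   1
  1   1   2   3   4   5   6   7
  2   1   3   6  10  15  21  28
  3   1   4  10  20  35  56  84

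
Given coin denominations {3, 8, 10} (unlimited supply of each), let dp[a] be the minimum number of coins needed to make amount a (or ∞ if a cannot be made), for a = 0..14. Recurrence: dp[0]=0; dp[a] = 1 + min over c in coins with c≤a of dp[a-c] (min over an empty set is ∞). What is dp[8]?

1

 a  0  1  2  3  4  5  6  7  8  9 10 11 12 13 14
dp  0  -  -  1  -  -  2  -  1  3  1  2  4  2  3
(- denotes ∞ / unreachable)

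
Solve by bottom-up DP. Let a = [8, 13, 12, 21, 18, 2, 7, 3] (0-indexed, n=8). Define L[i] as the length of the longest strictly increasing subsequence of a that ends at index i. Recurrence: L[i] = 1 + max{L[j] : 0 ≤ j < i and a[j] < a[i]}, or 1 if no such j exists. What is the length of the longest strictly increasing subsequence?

3

   i    0    1    2    3    4    5    6    7
a[i]    8   13   12   21   18    2    7    3
L[i]    1    2    2    3    3    1    2    2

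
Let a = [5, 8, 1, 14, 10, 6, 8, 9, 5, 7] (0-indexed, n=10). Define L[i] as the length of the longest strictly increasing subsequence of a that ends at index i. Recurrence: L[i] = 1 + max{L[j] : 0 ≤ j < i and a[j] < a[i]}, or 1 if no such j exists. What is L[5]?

2

   i    0    1    2    3    4    5    6    7    8    9
a[i]    5    8    1   14   10    6    8    9    5    7
L[i]    1    2    1    3    3    2    3    4    2    3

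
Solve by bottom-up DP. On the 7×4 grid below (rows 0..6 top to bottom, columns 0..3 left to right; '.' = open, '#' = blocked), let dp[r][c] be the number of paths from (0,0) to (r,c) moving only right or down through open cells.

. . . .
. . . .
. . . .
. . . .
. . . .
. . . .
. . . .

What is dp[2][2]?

r\c   0   1   2   3
  0   1   1   1   1
  1   1   2   3   4
  2   1   3   6  10
  3   1   4  10  20
  4   1   5  15  35
  5   1   6  21  56
  6   1   7  28  84

6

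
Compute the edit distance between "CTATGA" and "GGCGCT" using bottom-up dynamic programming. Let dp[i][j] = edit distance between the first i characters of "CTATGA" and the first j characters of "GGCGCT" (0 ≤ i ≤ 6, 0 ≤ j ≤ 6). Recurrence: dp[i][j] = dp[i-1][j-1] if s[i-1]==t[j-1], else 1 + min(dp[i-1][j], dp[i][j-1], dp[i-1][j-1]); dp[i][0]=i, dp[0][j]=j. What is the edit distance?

   ''  G  G  C  G  C  T
''  0  1  2  3  4  5  6
 C  1  1  2  2  3  4  5
 T  2  2  2  3  3  4  4
 A  3  3  3  3  4  4  5
 T  4  4  4  4  4  5  4
 G  5  4  4  5  4  5  5
 A  6  5  5  5  5  5  6

6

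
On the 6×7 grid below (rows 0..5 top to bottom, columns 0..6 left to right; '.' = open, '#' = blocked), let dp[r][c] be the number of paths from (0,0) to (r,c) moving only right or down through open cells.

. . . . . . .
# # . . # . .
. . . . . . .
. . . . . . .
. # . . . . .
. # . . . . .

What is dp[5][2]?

r\c   0   1   2   3   4   5   6
  0   1   1   1   1   1   1   1
  1   0   0   1   2   0   1   2
  2   0   0   1   3   3   4   6
  3   0   0   1   4   7  11  17
  4   0   0   1   5  12  23  40
  5   0   0   1   6  18  41  81

1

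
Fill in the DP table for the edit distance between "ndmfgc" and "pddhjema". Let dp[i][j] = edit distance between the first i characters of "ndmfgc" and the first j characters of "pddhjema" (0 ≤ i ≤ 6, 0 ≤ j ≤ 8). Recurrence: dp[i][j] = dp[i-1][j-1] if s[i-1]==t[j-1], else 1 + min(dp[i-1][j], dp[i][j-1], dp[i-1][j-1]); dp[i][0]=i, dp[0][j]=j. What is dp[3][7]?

   ''  p  d  d  h  j  e  m  a
''  0  1  2  3  4  5  6  7  8
 n  1  1  2  3  4  5  6  7  8
 d  2  2  1  2  3  4  5  6  7
 m  3  3  2  2  3  4  5  5  6
 f  4  4  3  3  3  4  5  6  6
 g  5  5  4  4  4  4  5  6  7
 c  6  6  5  5  5  5  5  6  7

5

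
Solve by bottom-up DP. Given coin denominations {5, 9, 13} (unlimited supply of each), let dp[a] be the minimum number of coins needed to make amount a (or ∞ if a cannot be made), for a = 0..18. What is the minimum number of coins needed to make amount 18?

 a  0  1  2  3  4  5  6  7  8  9 10 11 12 13 14 15 16 17 18
dp  0  -  -  -  -  1  -  -  -  1  2  -  -  1  2  3  -  -  2
(- denotes ∞ / unreachable)

2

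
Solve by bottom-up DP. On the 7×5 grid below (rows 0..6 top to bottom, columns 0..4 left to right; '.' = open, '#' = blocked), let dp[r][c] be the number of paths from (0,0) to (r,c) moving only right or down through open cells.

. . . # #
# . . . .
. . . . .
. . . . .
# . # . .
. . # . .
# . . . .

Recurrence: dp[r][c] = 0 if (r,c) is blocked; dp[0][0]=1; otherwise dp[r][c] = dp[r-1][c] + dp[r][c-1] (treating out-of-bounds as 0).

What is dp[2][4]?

7

r\c   0   1   2   3   4
  0   1   1   1   0   0
  1   0   1   2   2   2
  2   0   1   3   5   7
  3   0   1   4   9  16
  4   0   1   0   9  25
  5   0   1   0   9  34
  6   0   1   1  10  44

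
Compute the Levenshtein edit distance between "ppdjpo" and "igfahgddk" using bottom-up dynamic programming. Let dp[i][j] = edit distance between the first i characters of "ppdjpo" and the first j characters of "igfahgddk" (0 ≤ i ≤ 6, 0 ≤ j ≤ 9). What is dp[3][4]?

   ''  i  g  f  a  h  g  d  d  k
''  0  1  2  3  4  5  6  7  8  9
 p  1  1  2  3  4  5  6  7  8  9
 p  2  2  2  3  4  5  6  7  8  9
 d  3  3  3  3  4  5  6  6  7  8
 j  4  4  4  4  4  5  6  7  7  8
 p  5  5  5  5  5  5  6  7  8  8
 o  6  6  6  6  6  6  6  7  8  9

4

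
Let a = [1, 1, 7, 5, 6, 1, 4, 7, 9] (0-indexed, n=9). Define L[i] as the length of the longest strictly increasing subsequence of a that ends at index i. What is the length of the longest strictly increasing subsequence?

   i    0    1    2    3    4    5    6    7    8
a[i]    1    1    7    5    6    1    4    7    9
L[i]    1    1    2    2    3    1    2    4    5

5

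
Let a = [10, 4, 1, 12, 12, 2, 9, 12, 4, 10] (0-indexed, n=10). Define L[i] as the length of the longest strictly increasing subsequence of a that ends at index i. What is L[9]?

   i    0    1    2    3    4    5    6    7    8    9
a[i]   10    4    1   12   12    2    9   12    4   10
L[i]    1    1    1    2    2    2    3    4    3    4

4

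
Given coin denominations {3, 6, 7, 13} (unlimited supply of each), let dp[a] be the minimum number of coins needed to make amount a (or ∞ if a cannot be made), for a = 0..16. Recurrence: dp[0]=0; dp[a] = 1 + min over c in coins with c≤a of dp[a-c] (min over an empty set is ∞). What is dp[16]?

2

 a  0  1  2  3  4  5  6  7  8  9 10 11 12 13 14 15 16
dp  0  -  -  1  -  -  1  1  -  2  2  -  2  1  2  3  2
(- denotes ∞ / unreachable)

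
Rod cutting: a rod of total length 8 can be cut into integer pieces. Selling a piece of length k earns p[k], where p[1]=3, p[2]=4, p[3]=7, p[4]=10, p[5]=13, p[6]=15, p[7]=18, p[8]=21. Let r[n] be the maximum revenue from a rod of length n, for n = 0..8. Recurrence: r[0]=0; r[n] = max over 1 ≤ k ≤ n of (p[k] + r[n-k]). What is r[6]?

   n    0    1    2    3    4    5    6    7    8
r[n]    0    3    6    9   12   15   18   21   24

18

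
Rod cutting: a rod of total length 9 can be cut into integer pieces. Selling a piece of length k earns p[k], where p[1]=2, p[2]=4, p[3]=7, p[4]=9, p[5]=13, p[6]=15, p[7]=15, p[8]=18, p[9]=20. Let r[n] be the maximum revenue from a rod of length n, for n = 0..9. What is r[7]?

17

   n    0    1    2    3    4    5    6    7    8    9
r[n]    0    2    4    7    9   13   15   17   20   22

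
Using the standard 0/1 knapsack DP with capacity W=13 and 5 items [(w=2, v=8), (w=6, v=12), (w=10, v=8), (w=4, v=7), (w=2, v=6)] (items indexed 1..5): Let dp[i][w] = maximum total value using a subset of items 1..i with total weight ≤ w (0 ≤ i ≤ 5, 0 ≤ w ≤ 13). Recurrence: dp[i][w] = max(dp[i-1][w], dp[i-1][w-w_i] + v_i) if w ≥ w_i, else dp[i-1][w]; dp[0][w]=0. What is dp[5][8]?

21

i\w   0   1   2   3   4   5   6   7   8   9  10  11  12  13
  0   0   0   0   0   0   0   0   0   0   0   0   0   0   0
  1   0   0   8   8   8   8   8   8   8   8   8   8   8   8
  2   0   0   8   8   8   8  12  12  20  20  20  20  20  20
  3   0   0   8   8   8   8  12  12  20  20  20  20  20  20
  4   0   0   8   8   8   8  15  15  20  20  20  20  27  27
  5   0   0   8   8  14  14  15  15  21  21  26  26  27  27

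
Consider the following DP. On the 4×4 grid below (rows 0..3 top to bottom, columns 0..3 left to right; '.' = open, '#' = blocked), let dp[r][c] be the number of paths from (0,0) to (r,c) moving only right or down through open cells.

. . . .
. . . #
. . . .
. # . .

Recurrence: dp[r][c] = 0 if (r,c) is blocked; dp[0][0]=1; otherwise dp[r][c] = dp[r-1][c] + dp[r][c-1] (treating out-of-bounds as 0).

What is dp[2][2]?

6

r\c   0   1   2   3
  0   1   1   1   1
  1   1   2   3   0
  2   1   3   6   6
  3   1   0   6  12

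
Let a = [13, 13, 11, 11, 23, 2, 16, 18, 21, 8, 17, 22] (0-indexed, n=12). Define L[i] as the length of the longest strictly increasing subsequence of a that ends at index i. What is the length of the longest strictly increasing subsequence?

   i    0    1    2    3    4    5    6    7    8    9   10   11
a[i]   13   13   11   11   23    2   16   18   21    8   17   22
L[i]    1    1    1    1    2    1    2    3    4    2    3    5

5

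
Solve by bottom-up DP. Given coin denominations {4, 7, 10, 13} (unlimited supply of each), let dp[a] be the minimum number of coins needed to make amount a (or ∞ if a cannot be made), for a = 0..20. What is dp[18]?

 a  0  1  2  3  4  5  6  7  8  9 10 11 12 13 14 15 16 17 18 19 20
dp  0  -  -  -  1  -  -  1  2  -  1  2  3  1  2  3  4  2  3  4  2
(- denotes ∞ / unreachable)

3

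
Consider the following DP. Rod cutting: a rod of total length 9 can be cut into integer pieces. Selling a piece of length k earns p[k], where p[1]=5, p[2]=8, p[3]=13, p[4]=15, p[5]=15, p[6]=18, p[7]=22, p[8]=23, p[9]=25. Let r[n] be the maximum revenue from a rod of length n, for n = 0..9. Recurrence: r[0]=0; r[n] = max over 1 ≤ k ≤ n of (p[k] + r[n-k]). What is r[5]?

25

   n    0    1    2    3    4    5    6    7    8    9
r[n]    0    5   10   15   20   25   30   35   40   45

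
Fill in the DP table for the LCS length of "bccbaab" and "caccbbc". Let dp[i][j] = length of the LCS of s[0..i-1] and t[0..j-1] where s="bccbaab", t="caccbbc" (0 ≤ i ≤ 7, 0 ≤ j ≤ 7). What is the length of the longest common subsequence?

   ''  c  a  c  c  b  b  c
''  0  0  0  0  0  0  0  0
 b  0  0  0  0  0  1  1  1
 c  0  1  1  1  1  1  1  2
 c  0  1  1  2  2  2  2  2
 b  0  1  1  2  2  3  3  3
 a  0  1  2  2  2  3  3  3
 a  0  1  2  2  2  3  3  3
 b  0  1  2  2  2  3  4  4

4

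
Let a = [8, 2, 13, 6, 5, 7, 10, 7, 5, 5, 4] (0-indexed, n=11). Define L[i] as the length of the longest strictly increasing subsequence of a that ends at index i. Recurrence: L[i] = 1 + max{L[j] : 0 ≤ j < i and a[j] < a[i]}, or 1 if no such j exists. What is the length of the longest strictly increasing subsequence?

4

   i    0    1    2    3    4    5    6    7    8    9   10
a[i]    8    2   13    6    5    7   10    7    5    5    4
L[i]    1    1    2    2    2    3    4    3    2    2    2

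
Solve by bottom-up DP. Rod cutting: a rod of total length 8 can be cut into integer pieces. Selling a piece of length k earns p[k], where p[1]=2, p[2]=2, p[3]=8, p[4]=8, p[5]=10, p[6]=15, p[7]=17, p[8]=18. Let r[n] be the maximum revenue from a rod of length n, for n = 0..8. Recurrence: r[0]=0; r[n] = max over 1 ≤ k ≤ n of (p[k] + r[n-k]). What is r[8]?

20

   n    0    1    2    3    4    5    6    7    8
r[n]    0    2    4    8   10   12   16   18   20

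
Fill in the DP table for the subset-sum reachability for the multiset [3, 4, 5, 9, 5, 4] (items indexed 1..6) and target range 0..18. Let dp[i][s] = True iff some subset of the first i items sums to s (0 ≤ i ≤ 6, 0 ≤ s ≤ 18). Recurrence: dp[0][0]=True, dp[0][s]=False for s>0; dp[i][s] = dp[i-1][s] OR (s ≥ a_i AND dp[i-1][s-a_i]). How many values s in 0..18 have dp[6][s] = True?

i\s   0   1   2   3   4   5   6   7   8   9  10  11  12  13  14  15  16  17  18
  0   T   F   F   F   F   F   F   F   F   F   F   F   F   F   F   F   F   F   F
  1   T   F   F   T   F   F   F   F   F   F   F   F   F   F   F   F   F   F   F
  2   T   F   F   T   T   F   F   T   F   F   F   F   F   F   F   F   F   F   F
  3   T   F   F   T   T   T   F   T   T   T   F   F   T   F   F   F   F   F   F
  4   T   F   F   T   T   T   F   T   T   T   F   F   T   T   T   F   T   T   T
  5   T   F   F   T   T   T   F   T   T   T   T   F   T   T   T   F   T   T   T
  6   T   F   F   T   T   T   F   T   T   T   T   T   T   T   T   F   T   T   T

15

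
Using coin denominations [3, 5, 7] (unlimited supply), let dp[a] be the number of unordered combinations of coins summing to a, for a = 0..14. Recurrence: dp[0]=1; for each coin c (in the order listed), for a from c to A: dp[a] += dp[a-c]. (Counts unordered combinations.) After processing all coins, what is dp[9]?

after  coin     0     1     2     3     4     5     6     7     8     9    10    11    12    13    14
          3     1     0     0     1     0     0     1     0     0     1     0     0     1     0     0
          5     1     0     0     1     0     1     1     0     1     1     1     1     1     1     1
          7     1     0     0     1     0     1     1     1     1     1     2     1     2     2     2

1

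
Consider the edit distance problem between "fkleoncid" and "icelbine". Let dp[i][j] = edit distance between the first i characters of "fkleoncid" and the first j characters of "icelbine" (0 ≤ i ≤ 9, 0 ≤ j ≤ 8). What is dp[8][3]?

   ''  i  c  e  l  b  i  n  e
''  0  1  2  3  4  5  6  7  8
 f  1  1  2  3  4  5  6  7  8
 k  2  2  2  3  4  5  6  7  8
 l  3  3  3  3  3  4  5  6  7
 e  4  4  4  3  4  4  5  6  6
 o  5  5  5  4  4  5  5  6  7
 n  6  6  6  5  5  5  6  5  6
 c  7  7  6  6  6  6  6  6  6
 i  8  7  7  7  7  7  6  7  7
 d  9  8  8  8  8  8  7  7  8

7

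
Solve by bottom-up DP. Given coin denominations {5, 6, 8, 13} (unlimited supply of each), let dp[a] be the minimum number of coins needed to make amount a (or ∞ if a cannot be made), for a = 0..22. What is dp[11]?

2

 a  0  1  2  3  4  5  6  7  8  9 10 11 12 13 14 15 16 17 18 19 20 21 22
dp  0  -  -  -  -  1  1  -  1  -  2  2  2  1  2  3  2  3  2  2  3  2  3
(- denotes ∞ / unreachable)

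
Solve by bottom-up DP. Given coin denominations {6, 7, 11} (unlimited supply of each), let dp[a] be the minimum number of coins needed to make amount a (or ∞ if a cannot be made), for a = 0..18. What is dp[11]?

 a  0  1  2  3  4  5  6  7  8  9 10 11 12 13 14 15 16 17 18
dp  0  -  -  -  -  -  1  1  -  -  -  1  2  2  2  -  -  2  2
(- denotes ∞ / unreachable)

1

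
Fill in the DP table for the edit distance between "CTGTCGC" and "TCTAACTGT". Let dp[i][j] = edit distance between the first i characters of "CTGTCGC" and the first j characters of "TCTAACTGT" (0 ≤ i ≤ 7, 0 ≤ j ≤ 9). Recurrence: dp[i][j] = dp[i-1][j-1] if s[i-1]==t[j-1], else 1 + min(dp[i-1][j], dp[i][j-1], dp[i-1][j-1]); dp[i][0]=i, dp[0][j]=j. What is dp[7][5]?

   ''  T  C  T  A  A  C  T  G  T
''  0  1  2  3  4  5  6  7  8  9
 C  1  1  1  2  3  4  5  6  7  8
 T  2  1  2  1  2  3  4  5  6  7
 G  3  2  2  2  2  3  4  5  5  6
 T  4  3  3  2  3  3  4  4  5  5
 C  5  4  3  3  3  4  3  4  5  6
 G  6  5  4  4  4  4  4  4  4  5
 C  7  6  5  5  5  5  4  5  5  5

5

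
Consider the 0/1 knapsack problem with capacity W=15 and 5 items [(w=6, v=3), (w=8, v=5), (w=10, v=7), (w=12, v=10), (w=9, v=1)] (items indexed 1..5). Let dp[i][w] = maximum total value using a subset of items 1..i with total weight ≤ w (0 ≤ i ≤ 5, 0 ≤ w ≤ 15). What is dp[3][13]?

i\w   0   1   2   3   4   5   6   7   8   9  10  11  12  13  14  15
  0   0   0   0   0   0   0   0   0   0   0   0   0   0   0   0   0
  1   0   0   0   0   0   0   3   3   3   3   3   3   3   3   3   3
  2   0   0   0   0   0   0   3   3   5   5   5   5   5   5   8   8
  3   0   0   0   0   0   0   3   3   5   5   7   7   7   7   8   8
  4   0   0   0   0   0   0   3   3   5   5   7   7  10  10  10  10
  5   0   0   0   0   0   0   3   3   5   5   7   7  10  10  10  10

7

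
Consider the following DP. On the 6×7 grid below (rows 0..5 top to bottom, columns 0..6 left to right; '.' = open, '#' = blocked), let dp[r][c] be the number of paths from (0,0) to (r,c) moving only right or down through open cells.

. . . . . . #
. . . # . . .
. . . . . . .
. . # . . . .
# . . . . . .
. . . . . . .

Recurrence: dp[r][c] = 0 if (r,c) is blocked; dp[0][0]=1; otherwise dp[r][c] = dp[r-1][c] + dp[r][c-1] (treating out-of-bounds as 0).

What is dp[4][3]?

r\c   0   1   2   3   4   5   6
  0   1   1   1   1   1   1   0
  1   1   2   3   0   1   2   2
  2   1   3   6   6   7   9  11
  3   1   4   0   6  13  22  33
  4   0   4   4  10  23  45  78
  5   0   4   8  18  41  86 164

10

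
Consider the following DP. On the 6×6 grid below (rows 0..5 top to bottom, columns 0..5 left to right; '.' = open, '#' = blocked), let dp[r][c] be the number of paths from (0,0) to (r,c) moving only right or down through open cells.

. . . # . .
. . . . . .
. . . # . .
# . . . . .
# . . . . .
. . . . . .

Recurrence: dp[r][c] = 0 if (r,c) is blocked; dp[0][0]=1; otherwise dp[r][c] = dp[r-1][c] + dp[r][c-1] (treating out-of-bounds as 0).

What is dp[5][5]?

120

r\c   0   1   2   3   4   5
  0   1   1   1   0   0   0
  1   1   2   3   3   3   3
  2   1   3   6   0   3   6
  3   0   3   9   9  12  18
  4   0   3  12  21  33  51
  5   0   3  15  36  69 120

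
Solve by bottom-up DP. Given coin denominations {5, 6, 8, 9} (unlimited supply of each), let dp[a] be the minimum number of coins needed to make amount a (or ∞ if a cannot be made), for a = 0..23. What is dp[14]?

 a  0  1  2  3  4  5  6  7  8  9 10 11 12 13 14 15 16 17 18 19 20 21 22 23
dp  0  -  -  -  -  1  1  -  1  1  2  2  2  2  2  2  2  2  2  3  3  3  3  3
(- denotes ∞ / unreachable)

2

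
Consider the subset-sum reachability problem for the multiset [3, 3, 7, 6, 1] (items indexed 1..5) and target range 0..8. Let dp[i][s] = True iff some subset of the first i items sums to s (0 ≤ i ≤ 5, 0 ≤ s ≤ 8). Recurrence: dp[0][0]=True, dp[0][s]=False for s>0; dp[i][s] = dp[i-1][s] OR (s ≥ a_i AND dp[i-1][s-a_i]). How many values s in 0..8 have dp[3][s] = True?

i\s   0   1   2   3   4   5   6   7   8
  0   T   F   F   F   F   F   F   F   F
  1   T   F   F   T   F   F   F   F   F
  2   T   F   F   T   F   F   T   F   F
  3   T   F   F   T   F   F   T   T   F
  4   T   F   F   T   F   F   T   T   F
  5   T   T   F   T   T   F   T   T   T

4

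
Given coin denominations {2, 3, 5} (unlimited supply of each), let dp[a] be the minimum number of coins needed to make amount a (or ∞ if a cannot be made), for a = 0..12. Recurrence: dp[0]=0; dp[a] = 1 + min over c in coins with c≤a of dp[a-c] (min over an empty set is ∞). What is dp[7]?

 a  0  1  2  3  4  5  6  7  8  9 10 11 12
dp  0  -  1  1  2  1  2  2  2  3  2  3  3
(- denotes ∞ / unreachable)

2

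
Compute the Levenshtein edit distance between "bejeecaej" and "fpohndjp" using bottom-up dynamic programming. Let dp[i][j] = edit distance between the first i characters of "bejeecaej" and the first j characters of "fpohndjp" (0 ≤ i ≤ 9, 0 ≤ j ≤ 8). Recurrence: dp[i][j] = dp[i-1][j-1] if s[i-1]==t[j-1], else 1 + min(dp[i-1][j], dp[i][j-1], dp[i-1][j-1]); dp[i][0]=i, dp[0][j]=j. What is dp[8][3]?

   ''  f  p  o  h  n  d  j  p
''  0  1  2  3  4  5  6  7  8
 b  1  1  2  3  4  5  6  7  8
 e  2  2  2  3  4  5  6  7  8
 j  3  3  3  3  4  5  6  6  7
 e  4  4  4  4  4  5  6  7  7
 e  5  5  5  5  5  5  6  7  8
 c  6  6  6  6  6  6  6  7  8
 a  7  7  7  7  7  7  7  7  8
 e  8  8  8  8  8  8  8  8  8
 j  9  9  9  9  9  9  9  8  9

8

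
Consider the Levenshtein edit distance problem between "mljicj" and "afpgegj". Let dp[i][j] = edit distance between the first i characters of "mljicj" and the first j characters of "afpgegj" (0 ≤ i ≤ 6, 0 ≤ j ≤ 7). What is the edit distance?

6

   ''  a  f  p  g  e  g  j
''  0  1  2  3  4  5  6  7
 m  1  1  2  3  4  5  6  7
 l  2  2  2  3  4  5  6  7
 j  3  3  3  3  4  5  6  6
 i  4  4  4  4  4  5  6  7
 c  5  5  5  5  5  5  6  7
 j  6  6  6  6  6  6  6  6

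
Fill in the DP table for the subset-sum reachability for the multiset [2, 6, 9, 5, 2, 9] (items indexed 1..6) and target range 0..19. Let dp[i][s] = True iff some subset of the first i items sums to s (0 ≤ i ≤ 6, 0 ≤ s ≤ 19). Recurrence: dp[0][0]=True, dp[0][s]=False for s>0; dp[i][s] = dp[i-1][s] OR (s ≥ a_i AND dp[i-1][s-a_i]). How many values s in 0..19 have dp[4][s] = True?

13

i\s   0   1   2   3   4   5   6   7   8   9  10  11  12  13  14  15  16  17  18  19
  0   T   F   F   F   F   F   F   F   F   F   F   F   F   F   F   F   F   F   F   F
  1   T   F   T   F   F   F   F   F   F   F   F   F   F   F   F   F   F   F   F   F
  2   T   F   T   F   F   F   T   F   T   F   F   F   F   F   F   F   F   F   F   F
  3   T   F   T   F   F   F   T   F   T   T   F   T   F   F   F   T   F   T   F   F
  4   T   F   T   F   F   T   T   T   T   T   F   T   F   T   T   T   T   T   F   F
  5   T   F   T   F   T   T   T   T   T   T   T   T   F   T   T   T   T   T   T   T
  6   T   F   T   F   T   T   T   T   T   T   T   T   F   T   T   T   T   T   T   T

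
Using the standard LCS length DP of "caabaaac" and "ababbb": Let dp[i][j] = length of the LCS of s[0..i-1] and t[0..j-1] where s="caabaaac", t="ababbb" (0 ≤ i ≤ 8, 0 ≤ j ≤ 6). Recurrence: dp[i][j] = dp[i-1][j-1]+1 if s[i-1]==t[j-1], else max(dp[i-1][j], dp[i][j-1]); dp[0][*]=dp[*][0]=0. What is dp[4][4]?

   ''  a  b  a  b  b  b
''  0  0  0  0  0  0  0
 c  0  0  0  0  0  0  0
 a  0  1  1  1  1  1  1
 a  0  1  1  2  2  2  2
 b  0  1  2  2  3  3  3
 a  0  1  2  3  3  3  3
 a  0  1  2  3  3  3  3
 a  0  1  2  3  3  3  3
 c  0  1  2  3  3  3  3

3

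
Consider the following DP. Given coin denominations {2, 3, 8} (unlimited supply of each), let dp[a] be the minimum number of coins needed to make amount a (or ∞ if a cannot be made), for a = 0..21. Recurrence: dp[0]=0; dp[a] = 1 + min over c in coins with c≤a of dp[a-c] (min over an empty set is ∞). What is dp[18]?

3

 a  0  1  2  3  4  5  6  7  8  9 10 11 12 13 14 15 16 17 18 19 20 21
dp  0  -  1  1  2  2  2  3  1  3  2  2  3  3  3  4  2  4  3  3  4  4
(- denotes ∞ / unreachable)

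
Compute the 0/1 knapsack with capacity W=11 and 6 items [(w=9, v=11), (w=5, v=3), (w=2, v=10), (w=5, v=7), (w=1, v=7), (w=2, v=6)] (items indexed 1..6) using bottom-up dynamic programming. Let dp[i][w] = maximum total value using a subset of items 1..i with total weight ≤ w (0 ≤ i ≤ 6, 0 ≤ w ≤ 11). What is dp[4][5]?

10

i\w   0   1   2   3   4   5   6   7   8   9  10  11
  0   0   0   0   0   0   0   0   0   0   0   0   0
  1   0   0   0   0   0   0   0   0   0  11  11  11
  2   0   0   0   0   0   3   3   3   3  11  11  11
  3   0   0  10  10  10  10  10  13  13  13  13  21
  4   0   0  10  10  10  10  10  17  17  17  17  21
  5   0   7  10  17  17  17  17  17  24  24  24  24
  6   0   7  10  17  17  23  23  23  24  24  30  30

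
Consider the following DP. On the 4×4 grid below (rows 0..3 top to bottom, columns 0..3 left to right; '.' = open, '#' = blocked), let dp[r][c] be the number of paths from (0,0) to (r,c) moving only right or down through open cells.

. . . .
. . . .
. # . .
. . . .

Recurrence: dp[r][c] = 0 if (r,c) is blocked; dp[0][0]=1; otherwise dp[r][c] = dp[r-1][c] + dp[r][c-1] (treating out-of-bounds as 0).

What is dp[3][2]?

r\c   0   1   2   3
  0   1   1   1   1
  1   1   2   3   4
  2   1   0   3   7
  3   1   1   4  11

4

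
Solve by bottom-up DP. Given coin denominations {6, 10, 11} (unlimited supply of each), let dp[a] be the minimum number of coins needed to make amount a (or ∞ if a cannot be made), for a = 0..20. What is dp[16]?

2

 a  0  1  2  3  4  5  6  7  8  9 10 11 12 13 14 15 16 17 18 19 20
dp  0  -  -  -  -  -  1  -  -  -  1  1  2  -  -  -  2  2  3  -  2
(- denotes ∞ / unreachable)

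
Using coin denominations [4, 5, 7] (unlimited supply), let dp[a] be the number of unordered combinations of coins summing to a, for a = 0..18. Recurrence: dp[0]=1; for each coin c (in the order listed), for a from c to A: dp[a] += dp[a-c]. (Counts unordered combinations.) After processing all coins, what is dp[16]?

2

after  coin     0     1     2     3     4     5     6     7     8     9    10    11    12    13    14    15    16    17    18
          4     1     0     0     0     1     0     0     0     1     0     0     0     1     0     0     0     1     0     0
          5     1     0     0     0     1     1     0     0     1     1     1     0     1     1     1     1     1     1     1
          7     1     0     0     0     1     1     0     1     1     1     1     1     2     1     2     2     2     2     2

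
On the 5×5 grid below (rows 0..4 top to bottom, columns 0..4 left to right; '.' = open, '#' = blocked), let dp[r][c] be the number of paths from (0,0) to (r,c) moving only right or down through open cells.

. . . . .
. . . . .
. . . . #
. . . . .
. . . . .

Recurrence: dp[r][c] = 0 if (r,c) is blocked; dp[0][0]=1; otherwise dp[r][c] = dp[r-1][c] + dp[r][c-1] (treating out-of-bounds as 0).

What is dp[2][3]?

10

r\c   0   1   2   3   4
  0   1   1   1   1   1
  1   1   2   3   4   5
  2   1   3   6  10   0
  3   1   4  10  20  20
  4   1   5  15  35  55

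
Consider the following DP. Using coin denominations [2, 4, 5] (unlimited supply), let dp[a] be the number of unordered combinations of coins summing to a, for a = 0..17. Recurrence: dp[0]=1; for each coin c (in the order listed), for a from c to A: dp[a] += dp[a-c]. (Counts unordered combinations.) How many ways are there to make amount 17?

after  coin     0     1     2     3     4     5     6     7     8     9    10    11    12    13    14    15    16    17
          2     1     0     1     0     1     0     1     0     1     0     1     0     1     0     1     0     1     0
          4     1     0     1     0     2     0     2     0     3     0     3     0     4     0     4     0     5     0
          5     1     0     1     0     2     1     2     1     3     2     4     2     5     3     6     4     7     5

5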